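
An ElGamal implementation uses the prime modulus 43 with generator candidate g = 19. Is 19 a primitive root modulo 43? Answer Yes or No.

Yes

φ(43) = 43 − 1 = 42 = 2 · 3 · 7.
19 is a primitive root mod 43 iff 19^(φ(43)/q) ≢ 1 for every prime q | φ(43), i.e. q ∈ {2, 3, 7}.
19^21 ≡ 42 (mod 43)  [q = 2: ≢ 1 ✓]
19^14 ≡ 36 (mod 43)  [q = 3: ≢ 1 ✓]
19^6 ≡ 11 (mod 43)  [q = 7: ≢ 1 ✓]
All checks pass, so 19 has order 42 and is a primitive root modulo 43.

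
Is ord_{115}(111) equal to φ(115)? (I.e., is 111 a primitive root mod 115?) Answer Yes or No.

No

115 = 5 · 23 is a product of two distinct odd primes, so (Z/115Z)^× ≅ (Z/5Z)^× × (Z/23Z)^× is not cyclic.
No primitive root modulo 115 exists; in particular 111 is not one.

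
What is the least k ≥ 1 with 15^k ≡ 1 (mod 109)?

27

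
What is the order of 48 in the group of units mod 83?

41

The order of 48 must divide φ(83) = 83 − 1 = 82 = 2 · 41.
Divisors of 82: 1, 2, 41, 82.
Evaluate successive powers at the divisors of 82:
48^1 ≡ 48
48^2 ≡ 63
48^41 ≡ 1
Therefore the multiplicative order of 48 modulo 83 is 41.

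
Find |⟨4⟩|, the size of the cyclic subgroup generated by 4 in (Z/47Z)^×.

23

By Lagrange's theorem, ord_47(4) divides φ(47) = 47 − 1 = 46 = 2 · 23.
Divisors of 46: 1, 2, 23, 46.
Evaluate successive powers at the divisors of 46:
4^1 ≡ 4 (mod 47)
4^2 ≡ 16 (mod 47)
4^23 ≡ 1 (mod 47) ✓
So ord_47(4) = 23.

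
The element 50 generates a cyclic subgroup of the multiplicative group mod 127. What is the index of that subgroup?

By Lagrange's theorem, ord_127(50) divides φ(127) = 127 − 1 = 126 = 2 · 3^2 · 7.
Divisors of 126: 1, 2, 3, 6, 7, 9, 14, 18, 21, 42, 63, 126.
Check 50^d mod 127 for each divisor in increasing order:
50^1 ≡ 50 (mod 127)
50^2 ≡ 87 (mod 127)
50^3 ≡ 32 (mod 127)
50^6 ≡ 8 (mod 127)
50^7 ≡ 19 (mod 127)
50^9 ≡ 2 (mod 127)
50^14 ≡ 107 (mod 127)
50^18 ≡ 4 (mod 127)
50^21 ≡ 1 (mod 127) ✓
Thus |⟨50⟩| = ord(50) = 21.
[(Z/127Z)^× : ⟨50⟩] = 126/21 = 6.

6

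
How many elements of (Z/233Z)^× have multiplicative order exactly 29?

28

φ(233) = 233 − 1 = 232 = 2^3 · 29.
Since (Z/233Z)^× is cyclic of order 232, the number of elements of order d is φ(d) when d | 232 and 0 otherwise.
29 | 232, and φ(29) = 29 − 1 = 28.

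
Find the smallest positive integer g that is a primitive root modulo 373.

2

φ(373) = 373 − 1 = 372 = 2^2 · 3 · 31.
Test candidates g = 2, 3, … against the prime factors q ∈ {2, 3, 31} of φ(373): g is a generator iff g^(372/q) ≢ 1 for every such q.
g = 2: 2^186 ≡ 372; 2^124 ≡ 284; 2^12 ≡ 366 — none is 1, so 2 is a primitive root.
Hence the least primitive root of 373 is 2.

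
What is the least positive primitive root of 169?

2

φ(169) = φ(13^2) = 13·(13−1) = 156 = 2^2 · 3 · 13.
Test candidates g = 2, 3, … against the prime factors q ∈ {2, 3, 13} of φ(169): g is a generator iff g^(156/q) ≢ 1 for every such q.
g = 2: 2^78 ≡ 168; 2^52 ≡ 146; 2^12 ≡ 40 — none is 1, so 2 is a primitive root.
So 2 is the smallest generator of (Z/169Z)^×.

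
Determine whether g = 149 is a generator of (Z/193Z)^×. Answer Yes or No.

Yes

φ(193) = 193 − 1 = 192 = 2^6 · 3.
Test 149^(192/q) mod 193 for each prime factor q of 192:
149^96 ≡ 192 (mod 193)  [q = 2: ≢ 1 ✓]
149^64 ≡ 108 (mod 193)  [q = 3: ≢ 1 ✓]
Every test exponent gives a nontrivial residue, hence 149 generates the full group.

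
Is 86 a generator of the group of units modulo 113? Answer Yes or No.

Yes

φ(113) = 113 − 1 = 112 = 2^4 · 7.
86 is a primitive root mod 113 iff 86^(φ(113)/q) ≢ 1 for every prime q | φ(113), i.e. q ∈ {2, 7}.
86^56 ≡ 112 (mod 113)  [q = 2: ≢ 1 ✓]
86^16 ≡ 16 (mod 113)  [q = 7: ≢ 1 ✓]
Every test exponent gives a nontrivial residue, hence 86 generates the full group.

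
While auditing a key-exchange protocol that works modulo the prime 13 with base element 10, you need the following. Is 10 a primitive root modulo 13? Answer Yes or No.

φ(13) = 13 − 1 = 12 = 2^2 · 3.
It suffices to check that the order of 10 is not a proper divisor of 12: compute 10^(12/q) for q ∈ {2, 3}.
10^6 ≡ 1 (mod 13)  [q = 2: ≡ 1 ✗]
10^4 ≡ 3 (mod 13)  [q = 3: ≢ 1 ✓]
The check at q = 2 fails, so 10 generates a proper subgroup.

No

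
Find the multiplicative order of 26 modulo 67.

33

Since 26 ∈ (Z/67Z)^×, its order divides φ(67) = 67 − 1 = 66 = 2 · 3 · 11.
Divisors of 66: 1, 2, 3, 6, 11, 22, 33, 66.
Check 26^d mod 67 for each divisor in increasing order:
26^1 ≡ 26
26^2 ≡ 6
26^3 ≡ 22
26^6 ≡ 15
26^11 ≡ 37
26^22 ≡ 29
26^33 ≡ 1
The smallest such exponent is 33, so the order of 26 is 33.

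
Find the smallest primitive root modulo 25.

2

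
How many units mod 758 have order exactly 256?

0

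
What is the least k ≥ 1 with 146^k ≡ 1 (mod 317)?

Since 146 ∈ (Z/317Z)^×, its order divides φ(317) = 317 − 1 = 316 = 2^2 · 79.
Divisors of 316: 1, 2, 4, 79, 158, 316.
Test each divisor d:
146^1 ≡ 146 (mod 317)
146^2 ≡ 77 (mod 317)
146^4 ≡ 223 (mod 317)
146^79 ≡ 114 (mod 317)
146^158 ≡ 316 (mod 317)
146^316 ≡ 1 (mod 317) ✓
The smallest such exponent is 316, so the order of 146 is 316.

316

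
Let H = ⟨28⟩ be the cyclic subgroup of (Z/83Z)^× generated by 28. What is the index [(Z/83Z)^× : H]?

2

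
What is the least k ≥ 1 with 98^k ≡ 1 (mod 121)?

Since 98 ∈ (Z/121Z)^×, its order divides φ(121) = φ(11^2) = 11·(11−1) = 110 = 2 · 5 · 11.
Divisors of 110: 1, 2, 5, 10, 11, 22, 55, 110.
Test each divisor d:
98^1 ≡ 98 (mod 121)
98^2 ≡ 45 (mod 121)
98^5 ≡ 10 (mod 121)
98^10 ≡ 100 (mod 121)
98^11 ≡ 120 (mod 121)
98^22 ≡ 1 (mod 121) ✓
Hence ord(98) = 22.

22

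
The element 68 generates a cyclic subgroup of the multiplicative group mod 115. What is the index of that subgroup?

22

ord(68) | φ(115) = φ(5·23) = (5−1)·(23−1) = 4·22 = 88 = 2^3 · 11.
Divisors of 88: 1, 2, 4, 8, 11, 22, 44, 88.
Test each divisor d:
68^1 ≡ 68
68^2 ≡ 24
68^4 ≡ 1
Thus |⟨68⟩| = ord(68) = 4.
[(Z/115Z)^× : ⟨68⟩] = 88/4 = 22.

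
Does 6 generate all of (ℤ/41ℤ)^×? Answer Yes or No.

Yes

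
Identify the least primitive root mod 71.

φ(71) = 71 − 1 = 70 = 2 · 5 · 7.
g is a primitive root iff g^(70/q) ≢ 1 (mod 71) for each prime q ∈ {2, 5, 7}.
g = 2: 2^35 ≡ 1 — hits 1, so not a primitive root.
g = 3: 3^35 ≡ 1 — hits 1, so not a primitive root.
g = 4: 4^35 ≡ 1 — hits 1, so not a primitive root.
g = 5: 5^35 ≡ 1 — hits 1, so not a primitive root.
g = 6: 6^35 ≡ 1 — hits 1, so not a primitive root.
g = 7: 7^35 ≡ 70; 7^14 ≡ 54; 7^10 ≡ 45 — none is 1, so 7 is a primitive root.
The smallest primitive root modulo 71 is 7.

7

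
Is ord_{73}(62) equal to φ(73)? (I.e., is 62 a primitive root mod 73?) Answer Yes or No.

Yes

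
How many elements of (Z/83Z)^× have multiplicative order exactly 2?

φ(83) = 83 − 1 = 82 = 2 · 41.
In a cyclic group of order 82, there are φ(d) elements of order d for each divisor d of 82, and zero for non-divisors.
2 | 82, and φ(2) = 2 − 1 = 1.

1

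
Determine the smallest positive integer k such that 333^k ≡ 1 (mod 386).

192

Since 333 ∈ (Z/386Z)^×, its order divides φ(386) = φ(2)·φ(193) = 1·192 = 192 = 2^6 · 3.
Divisors of 192: 1, 2, 3, 4, 6, 8, 12, 16, 24, 32, 48, 64, 96, 192.
Evaluate successive powers at the divisors of 192:
333^1 ≡ 333
333^2 ≡ 107
333^3 ≡ 119
333^4 ≡ 255
333^6 ≡ 265
333^8 ≡ 177
333^12 ≡ 359
333^16 ≡ 63
333^24 ≡ 343
333^32 ≡ 109
333^48 ≡ 305
333^64 ≡ 301
333^96 ≡ 385
333^192 ≡ 1
Hence ord(333) = 192.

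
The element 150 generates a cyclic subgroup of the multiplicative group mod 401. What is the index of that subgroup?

1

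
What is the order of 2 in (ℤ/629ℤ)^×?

The order of 2 must divide φ(629) = φ(17·37) = (17−1)·(37−1) = 16·36 = 576 = 2^6 · 3^2.
Divisors of 576: 1, 2, 3, 4, 6, 8, 9, 12, 16, 18, 24, 32, 36, 48, 64, 72, 96, 144, 192, 288, 576.
Test each divisor d:
2^1 ≡ 2 (mod 629)
2^2 ≡ 4 (mod 629)
2^3 ≡ 8 (mod 629)
2^4 ≡ 16 (mod 629)
2^6 ≡ 64 (mod 629)
2^8 ≡ 256 (mod 629)
2^9 ≡ 512 (mod 629)
2^12 ≡ 322 (mod 629)
2^16 ≡ 120 (mod 629)
2^18 ≡ 480 (mod 629)
2^24 ≡ 528 (mod 629)
2^32 ≡ 562 (mod 629)
2^36 ≡ 186 (mod 629)
2^48 ≡ 137 (mod 629)
2^64 ≡ 86 (mod 629)
2^72 ≡ 1 (mod 629) ✓
The smallest such exponent is 72, so the order of 2 is 72.

72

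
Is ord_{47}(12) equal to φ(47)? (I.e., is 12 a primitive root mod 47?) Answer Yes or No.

No

φ(47) = 47 − 1 = 46 = 2 · 23.
It suffices to check that the order of 12 is not a proper divisor of 46: compute 12^(46/q) for q ∈ {2, 23}.
12^23 ≡ 1 (mod 47)  [q = 2: ≡ 1 ✗]
12^2 ≡ 3 (mod 47)  [q = 23: ≢ 1 ✓]
The check at q = 2 fails, so 12 generates a proper subgroup.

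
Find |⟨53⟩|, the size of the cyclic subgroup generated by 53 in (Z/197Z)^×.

49

Since 53 ∈ (Z/197Z)^×, its order divides φ(197) = 197 − 1 = 196 = 2^2 · 7^2.
Divisors of 196: 1, 2, 4, 7, 14, 28, 49, 98, 196.
Check 53^d mod 197 for each divisor in increasing order:
53^1 ≡ 53 (mod 197)
53^2 ≡ 51 (mod 197)
53^4 ≡ 40 (mod 197)
53^7 ≡ 164 (mod 197)
53^14 ≡ 104 (mod 197)
53^28 ≡ 178 (mod 197)
53^49 ≡ 1 (mod 197) ✓
Hence ord(53) = 49.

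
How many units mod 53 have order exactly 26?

φ(53) = 53 − 1 = 52 = 2^2 · 13.
(Z/53Z)^× is cyclic (|G| = 52); a cyclic group of order m has exactly φ(d) elements of each order d | m, and none otherwise.
26 = 2 · 13 divides 52, and φ(26) = 12.

12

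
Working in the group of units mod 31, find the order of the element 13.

30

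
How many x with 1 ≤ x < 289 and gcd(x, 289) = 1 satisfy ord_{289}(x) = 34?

16

φ(289) = φ(17^2) = 17·(17−1) = 272 = 2^4 · 17.
Since (Z/289Z)^× is cyclic of order 272, the number of elements of order d is φ(d) when d | 272 and 0 otherwise.
34 = 2 · 17 divides 272, and φ(34) = 16.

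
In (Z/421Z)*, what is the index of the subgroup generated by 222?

6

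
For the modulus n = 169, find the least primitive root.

φ(169) = φ(13^2) = 13·(13−1) = 156 = 2^2 · 3 · 13.
Test candidates g = 2, 3, … against the prime factors q ∈ {2, 3, 13} of φ(169): g is a generator iff g^(156/q) ≢ 1 for every such q.
g = 2: 2^78 ≡ 168; 2^52 ≡ 146; 2^12 ≡ 40 — none is 1, so 2 is a primitive root.
The smallest primitive root modulo 169 is 2.

2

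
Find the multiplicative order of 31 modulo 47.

46

By Lagrange's theorem, ord_47(31) divides φ(47) = 47 − 1 = 46 = 2 · 23.
Divisors of 46: 1, 2, 23, 46.
Compute 31^d (mod 47) for the divisors d until we hit 1:
31^1 ≡ 31 (mod 47)
31^2 ≡ 21 (mod 47)
31^23 ≡ 46 (mod 47)
31^46 ≡ 1 (mod 47) ✓
The smallest such exponent is 46, so the order of 31 is 46.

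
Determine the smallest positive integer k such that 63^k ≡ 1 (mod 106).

13

The order of 63 must divide φ(106) = φ(2)·φ(53) = 1·52 = 52 = 2^2 · 13.
Divisors of 52: 1, 2, 4, 13, 26, 52.
Check 63^d mod 106 for each divisor in increasing order:
63^1 ≡ 63
63^2 ≡ 47
63^4 ≡ 89
63^13 ≡ 1
Therefore the multiplicative order of 63 modulo 106 is 13.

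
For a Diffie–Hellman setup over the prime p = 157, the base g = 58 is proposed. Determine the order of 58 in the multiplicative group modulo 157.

26

The order of 58 must divide φ(157) = 157 − 1 = 156 = 2^2 · 3 · 13.
Divisors of 156: 1, 2, 3, 4, 6, 12, 13, 26, 39, 52, 78, 156.
Test each divisor d:
58^1 ≡ 58 (mod 157)
58^2 ≡ 67 (mod 157)
58^3 ≡ 118 (mod 157)
58^4 ≡ 93 (mod 157)
58^6 ≡ 108 (mod 157)
58^12 ≡ 46 (mod 157)
58^13 ≡ 156 (mod 157)
58^26 ≡ 1 (mod 157) ✓
Hence ord(58) = 26.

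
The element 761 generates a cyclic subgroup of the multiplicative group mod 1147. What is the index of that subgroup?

12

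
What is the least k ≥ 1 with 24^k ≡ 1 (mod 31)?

30

Since 24 ∈ (Z/31Z)^×, its order divides φ(31) = 31 − 1 = 30 = 2 · 3 · 5.
Divisors of 30: 1, 2, 3, 5, 6, 10, 15, 30.
Compute 24^d (mod 31) for the divisors d until we hit 1:
24^1 ≡ 24 (mod 31)
24^2 ≡ 18 (mod 31)
24^3 ≡ 29 (mod 31)
24^5 ≡ 26 (mod 31)
24^6 ≡ 4 (mod 31)
24^10 ≡ 25 (mod 31)
24^15 ≡ 30 (mod 31)
24^30 ≡ 1 (mod 31) ✓
Therefore the multiplicative order of 24 modulo 31 is 30.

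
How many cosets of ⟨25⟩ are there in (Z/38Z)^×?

By Lagrange's theorem, ord_38(25) divides φ(38) = φ(2)·φ(19) = 1·18 = 18 = 2 · 3^2.
Divisors of 18: 1, 2, 3, 6, 9, 18.
Test each divisor d:
25^1 ≡ 25
25^2 ≡ 17
25^3 ≡ 7
25^6 ≡ 11
25^9 ≡ 1
Thus |⟨25⟩| = ord(25) = 9.
[(Z/38Z)^× : ⟨25⟩] = 18/9 = 2.

2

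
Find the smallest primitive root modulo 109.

φ(109) = 109 − 1 = 108 = 2^2 · 3^3.
g is a primitive root iff g^(108/q) ≢ 1 (mod 109) for each prime q ∈ {2, 3}.
g = 2: 2^54 ≡ 108; 2^36 ≡ 1 — hits 1, so not a primitive root.
g = 3: 3^54 ≡ 1 — hits 1, so not a primitive root.
g = 4: 4^54 ≡ 1 — hits 1, so not a primitive root.
g = 5: 5^54 ≡ 1 — hits 1, so not a primitive root.
g = 6: 6^54 ≡ 108; 6^36 ≡ 63 — none is 1, so 6 is a primitive root.
The smallest primitive root modulo 109 is 6.

6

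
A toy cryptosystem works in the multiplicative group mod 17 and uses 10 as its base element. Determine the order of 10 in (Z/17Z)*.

16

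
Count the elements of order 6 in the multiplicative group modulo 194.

2

φ(194) = φ(2)·φ(97) = 1·96 = 96 = 2^5 · 3.
Since (Z/194Z)^× is cyclic of order 96, the number of elements of order d is φ(d) when d | 96 and 0 otherwise.
6 = 2 · 3 divides 96, and φ(6) = 2.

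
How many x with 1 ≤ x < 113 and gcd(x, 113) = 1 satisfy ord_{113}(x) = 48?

0

φ(113) = 113 − 1 = 112 = 2^4 · 7.
In a cyclic group of order 112, there are φ(d) elements of order d for each divisor d of 112, and zero for non-divisors.
Here 112 is not a multiple of 48, so there are no elements of order 48.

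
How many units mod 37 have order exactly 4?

φ(37) = 37 − 1 = 36 = 2^2 · 3^2.
Since (Z/37Z)^× is cyclic of order 36, the number of elements of order d is φ(d) when d | 36 and 0 otherwise.
4 = 2^2 divides 36, and φ(4) = 2.

2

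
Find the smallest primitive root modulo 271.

6

φ(271) = 271 − 1 = 270 = 2 · 3^3 · 5.
Test candidates g = 2, 3, … against the prime factors q ∈ {2, 3, 5} of φ(271): g is a generator iff g^(270/q) ≢ 1 for every such q.
g = 2: 2^135 ≡ 1 — hits 1, so not a primitive root.
g = 3: 3^135 ≡ 270; 3^90 ≡ 1 — hits 1, so not a primitive root.
g = 4: 4^135 ≡ 1 — hits 1, so not a primitive root.
g = 5: 5^135 ≡ 1 — hits 1, so not a primitive root.
g = 6: 6^135 ≡ 270; 6^90 ≡ 242; 6^54 ≡ 10 — none is 1, so 6 is a primitive root.
So 6 is the smallest generator of (Z/271Z)^×.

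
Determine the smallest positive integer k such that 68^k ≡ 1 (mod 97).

ord(68) | φ(97) = 97 − 1 = 96 = 2^5 · 3.
Divisors of 96: 1, 2, 3, 4, 6, 8, 12, 16, 24, 32, 48, 96.
Evaluate successive powers at the divisors of 96:
68^1 ≡ 68 (mod 97)
68^2 ≡ 65 (mod 97)
68^3 ≡ 55 (mod 97)
68^4 ≡ 54 (mod 97)
68^6 ≡ 18 (mod 97)
68^8 ≡ 6 (mod 97)
68^12 ≡ 33 (mod 97)
68^16 ≡ 36 (mod 97)
68^24 ≡ 22 (mod 97)
68^32 ≡ 35 (mod 97)
68^48 ≡ 96 (mod 97)
68^96 ≡ 1 (mod 97) ✓
So ord_97(68) = 96.

96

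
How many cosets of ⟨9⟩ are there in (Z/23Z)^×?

2

By Lagrange's theorem, ord_23(9) divides φ(23) = 23 − 1 = 22 = 2 · 11.
Divisors of 22: 1, 2, 11, 22.
Test each divisor d:
9^1 ≡ 9 (mod 23)
9^2 ≡ 12 (mod 23)
9^11 ≡ 1 (mod 23) ✓
So ord_23(9) = 11, hence |⟨9⟩| = 11.
Index = |(Z/23Z)^×| / |⟨9⟩| = 22 / 11 = 2.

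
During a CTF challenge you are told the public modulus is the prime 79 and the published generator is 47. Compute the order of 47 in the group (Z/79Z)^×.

78

ord(47) | φ(79) = 79 − 1 = 78 = 2 · 3 · 13.
Divisors of 78: 1, 2, 3, 6, 13, 26, 39, 78.
Test each divisor d:
47^1 ≡ 47 (mod 79)
47^2 ≡ 76 (mod 79)
47^3 ≡ 17 (mod 79)
47^6 ≡ 52 (mod 79)
47^13 ≡ 56 (mod 79)
47^26 ≡ 55 (mod 79)
47^39 ≡ 78 (mod 79)
47^78 ≡ 1 (mod 79) ✓
Therefore the multiplicative order of 47 modulo 79 is 78.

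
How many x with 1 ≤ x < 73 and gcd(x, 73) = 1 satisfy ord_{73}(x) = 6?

φ(73) = 73 − 1 = 72 = 2^3 · 3^2.
In a cyclic group of order 72, there are φ(d) elements of order d for each divisor d of 72, and zero for non-divisors.
6 = 2 · 3 divides 72, and φ(6) = 2.

2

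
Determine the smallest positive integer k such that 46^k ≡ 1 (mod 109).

6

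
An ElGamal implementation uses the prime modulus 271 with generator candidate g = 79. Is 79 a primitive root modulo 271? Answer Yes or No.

No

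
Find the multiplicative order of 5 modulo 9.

6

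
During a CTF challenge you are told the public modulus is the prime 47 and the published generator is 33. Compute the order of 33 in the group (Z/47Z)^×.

46

ord(33) | φ(47) = 47 − 1 = 46 = 2 · 23.
Divisors of 46: 1, 2, 23, 46.
Compute 33^d (mod 47) for the divisors d until we hit 1:
33^1 ≡ 33
33^2 ≡ 8
33^23 ≡ 46
33^46 ≡ 1
So ord_47(33) = 46.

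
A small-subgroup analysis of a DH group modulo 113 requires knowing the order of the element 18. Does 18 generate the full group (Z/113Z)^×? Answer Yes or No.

φ(113) = 113 − 1 = 112 = 2^4 · 7.
Test 18^(112/q) mod 113 for each prime factor q of 112:
18^56 ≡ 1 (mod 113)  [q = 2: ≡ 1 ✗]
18^16 ≡ 1 (mod 113)  [q = 7: ≡ 1 ✗]
18^56 ≡ 1 shows ord(18) | 56, strictly less than φ(113); not a primitive root.

No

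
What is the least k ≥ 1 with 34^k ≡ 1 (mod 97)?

Since 34 ∈ (Z/97Z)^×, its order divides φ(97) = 97 − 1 = 96 = 2^5 · 3.
Divisors of 96: 1, 2, 3, 4, 6, 8, 12, 16, 24, 32, 48, 96.
Compute 34^d (mod 97) for the divisors d until we hit 1:
34^1 ≡ 34 (mod 97)
34^2 ≡ 89 (mod 97)
34^3 ≡ 19 (mod 97)
34^4 ≡ 64 (mod 97)
34^6 ≡ 70 (mod 97)
34^8 ≡ 22 (mod 97)
34^12 ≡ 50 (mod 97)
34^16 ≡ 96 (mod 97)
34^24 ≡ 75 (mod 97)
34^32 ≡ 1 (mod 97) ✓
Hence ord(34) = 32.

32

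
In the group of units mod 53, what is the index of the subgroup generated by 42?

Since 42 ∈ (Z/53Z)^×, its order divides φ(53) = 53 − 1 = 52 = 2^2 · 13.
Divisors of 52: 1, 2, 4, 13, 26, 52.
Compute 42^d (mod 53) for the divisors d until we hit 1:
42^1 ≡ 42 (mod 53)
42^2 ≡ 15 (mod 53)
42^4 ≡ 13 (mod 53)
42^13 ≡ 1 (mod 53) ✓
The order of 42 is 13, so the subgroup it generates has 13 elements.
Index = |(Z/53Z)^×| / |⟨42⟩| = 52 / 13 = 4.

4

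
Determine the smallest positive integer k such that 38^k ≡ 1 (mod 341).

15

ord(38) | φ(341) = φ(11·31) = (11−1)·(31−1) = 10·30 = 300 = 2^2 · 3 · 5^2.
Divisors of 300: 1, 2, 3, 4, 5, 6, 10, 12, 15, 20, 25, 30, 50, 60, 75, 100, 150, 300.
Evaluate successive powers at the divisors of 300:
38^1 ≡ 38 (mod 341)
38^2 ≡ 80 (mod 341)
38^3 ≡ 312 (mod 341)
38^4 ≡ 262 (mod 341)
38^5 ≡ 67 (mod 341)
38^6 ≡ 159 (mod 341)
38^10 ≡ 56 (mod 341)
38^12 ≡ 47 (mod 341)
38^15 ≡ 1 (mod 341) ✓
Therefore the multiplicative order of 38 modulo 341 is 15.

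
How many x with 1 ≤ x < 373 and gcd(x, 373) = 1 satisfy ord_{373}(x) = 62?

30

φ(373) = 373 − 1 = 372 = 2^2 · 3 · 31.
Since (Z/373Z)^× is cyclic of order 372, the number of elements of order d is φ(d) when d | 372 and 0 otherwise.
62 = 2 · 31 divides 372, and φ(62) = 30.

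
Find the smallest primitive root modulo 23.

5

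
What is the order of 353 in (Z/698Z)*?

174

By Lagrange's theorem, ord_698(353) divides φ(698) = φ(2)·φ(349) = 1·348 = 348 = 2^2 · 3 · 29.
Divisors of 348: 1, 2, 3, 4, 6, 12, 29, 58, 87, 116, 174, 348.
Evaluate successive powers at the divisors of 348:
353^1 ≡ 353 (mod 698)
353^2 ≡ 365 (mod 698)
353^3 ≡ 413 (mod 698)
353^4 ≡ 605 (mod 698)
353^6 ≡ 257 (mod 698)
353^12 ≡ 437 (mod 698)
353^29 ≡ 227 (mod 698)
353^58 ≡ 575 (mod 698)
353^87 ≡ 697 (mod 698)
353^116 ≡ 471 (mod 698)
353^174 ≡ 1 (mod 698) ✓
Hence ord(353) = 174.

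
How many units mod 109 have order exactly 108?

36

φ(109) = 109 − 1 = 108 = 2^2 · 3^3.
Since (Z/109Z)^× is cyclic of order 108, the number of elements of order d is φ(d) when d | 108 and 0 otherwise.
108 = 2^2 · 3^3 divides 108, and φ(108) = 36.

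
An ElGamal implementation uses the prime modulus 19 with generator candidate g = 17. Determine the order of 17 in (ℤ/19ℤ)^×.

9

ord(17) | φ(19) = 19 − 1 = 18 = 2 · 3^2.
Divisors of 18: 1, 2, 3, 6, 9, 18.
Test each divisor d:
17^1 ≡ 17
17^2 ≡ 4
17^3 ≡ 11
17^6 ≡ 7
17^9 ≡ 1
The smallest such exponent is 9, so the order of 17 is 9.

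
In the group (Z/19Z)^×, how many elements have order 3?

φ(19) = 19 − 1 = 18 = 2 · 3^2.
In a cyclic group of order 18, there are φ(d) elements of order d for each divisor d of 18, and zero for non-divisors.
3 | 18, and φ(3) = 3 − 1 = 2.

2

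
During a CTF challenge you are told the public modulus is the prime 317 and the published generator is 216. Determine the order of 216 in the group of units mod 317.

The order of 216 must divide φ(317) = 317 − 1 = 316 = 2^2 · 79.
Divisors of 316: 1, 2, 4, 79, 158, 316.
Test each divisor d:
216^1 ≡ 216 (mod 317)
216^2 ≡ 57 (mod 317)
216^4 ≡ 79 (mod 317)
216^79 ≡ 316 (mod 317)
216^158 ≡ 1 (mod 317) ✓
The smallest such exponent is 158, so the order of 216 is 158.

158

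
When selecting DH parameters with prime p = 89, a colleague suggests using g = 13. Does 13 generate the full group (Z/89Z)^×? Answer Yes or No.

Yes

φ(89) = 89 − 1 = 88 = 2^3 · 11.
It suffices to check that the order of 13 is not a proper divisor of 88: compute 13^(88/q) for q ∈ {2, 11}.
13^44 ≡ 88 (mod 89)  [q = 2: ≢ 1 ✓]
13^8 ≡ 64 (mod 89)  [q = 11: ≢ 1 ✓]
None equal 1, so ord_89(13) = 88: 13 is a primitive root.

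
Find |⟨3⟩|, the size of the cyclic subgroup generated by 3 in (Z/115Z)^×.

44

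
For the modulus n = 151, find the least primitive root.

6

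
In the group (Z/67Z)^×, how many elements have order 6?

2

φ(67) = 67 − 1 = 66 = 2 · 3 · 11.
Since (Z/67Z)^× is cyclic of order 66, the number of elements of order d is φ(d) when d | 66 and 0 otherwise.
6 = 2 · 3 divides 66, and φ(6) = 2.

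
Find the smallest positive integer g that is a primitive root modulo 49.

φ(49) = φ(7^2) = 7·(7−1) = 42 = 2 · 3 · 7.
Test candidates g = 2, 3, … against the prime factors q ∈ {2, 3, 7} of φ(49): g is a generator iff g^(42/q) ≢ 1 for every such q.
g = 2: 2^21 ≡ 1 — hits 1, so not a primitive root.
g = 3: 3^21 ≡ 48; 3^14 ≡ 30; 3^6 ≡ 43 — none is 1, so 3 is a primitive root.
So 3 is the smallest generator of (Z/49Z)^×.

3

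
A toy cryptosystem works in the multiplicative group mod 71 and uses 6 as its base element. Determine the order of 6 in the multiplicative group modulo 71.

35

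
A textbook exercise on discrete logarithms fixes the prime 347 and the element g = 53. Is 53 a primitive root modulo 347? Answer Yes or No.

No

φ(347) = 347 − 1 = 346 = 2 · 173.
Test 53^(346/q) mod 347 for each prime factor q of 346:
53^173 ≡ 1 (mod 347)  [q = 2: ≡ 1 ✗]
53^2 ≡ 33 (mod 347)  [q = 173: ≢ 1 ✓]
The check at q = 2 fails, so 53 generates a proper subgroup.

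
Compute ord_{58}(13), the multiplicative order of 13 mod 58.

The order of 13 must divide φ(58) = φ(2)·φ(29) = 1·28 = 28 = 2^2 · 7.
Divisors of 28: 1, 2, 4, 7, 14, 28.
Check 13^d mod 58 for each divisor in increasing order:
13^1 ≡ 13 (mod 58)
13^2 ≡ 53 (mod 58)
13^4 ≡ 25 (mod 58)
13^7 ≡ 57 (mod 58)
13^14 ≡ 1 (mod 58) ✓
Hence ord(13) = 14.

14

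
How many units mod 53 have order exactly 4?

2

φ(53) = 53 − 1 = 52 = 2^2 · 13.
(Z/53Z)^× is cyclic (|G| = 52); a cyclic group of order m has exactly φ(d) elements of each order d | m, and none otherwise.
4 = 2^2 divides 52, and φ(4) = 2.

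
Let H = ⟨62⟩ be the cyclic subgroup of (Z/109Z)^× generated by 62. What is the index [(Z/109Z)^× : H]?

1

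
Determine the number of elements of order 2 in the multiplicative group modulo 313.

1

φ(313) = 313 − 1 = 312 = 2^3 · 3 · 13.
In a cyclic group of order 312, there are φ(d) elements of order d for each divisor d of 312, and zero for non-divisors.
2 | 312, and φ(2) = 2 − 1 = 1.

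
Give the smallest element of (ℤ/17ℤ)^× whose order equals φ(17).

3

φ(17) = 17 − 1 = 16 = 2^4.
g is a primitive root iff g^(16/q) ≢ 1 (mod 17) for each prime q ∈ {2}.
g = 2: 2^8 ≡ 1 — hits 1, so not a primitive root.
g = 3: 3^8 ≡ 16 — none is 1, so 3 is a primitive root.
So 3 is the smallest generator of (Z/17Z)^×.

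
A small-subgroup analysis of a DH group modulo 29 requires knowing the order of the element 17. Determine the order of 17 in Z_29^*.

4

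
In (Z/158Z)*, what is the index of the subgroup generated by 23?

26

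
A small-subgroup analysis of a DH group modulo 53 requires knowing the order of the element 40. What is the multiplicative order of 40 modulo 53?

26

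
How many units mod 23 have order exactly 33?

0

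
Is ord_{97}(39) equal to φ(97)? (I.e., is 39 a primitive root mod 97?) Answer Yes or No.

φ(97) = 97 − 1 = 96 = 2^5 · 3.
39 is a primitive root mod 97 iff 39^(φ(97)/q) ≢ 1 for every prime q | φ(97), i.e. q ∈ {2, 3}.
39^48 ≡ 96 (mod 97)  [q = 2: ≢ 1 ✓]
39^32 ≡ 61 (mod 97)  [q = 3: ≢ 1 ✓]
None equal 1, so ord_97(39) = 96: 39 is a primitive root.

Yes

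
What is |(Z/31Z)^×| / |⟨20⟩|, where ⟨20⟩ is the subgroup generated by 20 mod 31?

2

By Lagrange's theorem, ord_31(20) divides φ(31) = 31 − 1 = 30 = 2 · 3 · 5.
Divisors of 30: 1, 2, 3, 5, 6, 10, 15, 30.
Compute 20^d (mod 31) for the divisors d until we hit 1:
20^1 ≡ 20 (mod 31)
20^2 ≡ 28 (mod 31)
20^3 ≡ 2 (mod 31)
20^5 ≡ 25 (mod 31)
20^6 ≡ 4 (mod 31)
20^10 ≡ 5 (mod 31)
20^15 ≡ 1 (mod 31) ✓
Thus |⟨20⟩| = ord(20) = 15.
[(Z/31Z)^× : ⟨20⟩] = 30/15 = 2.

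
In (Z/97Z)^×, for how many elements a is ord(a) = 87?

0

φ(97) = 97 − 1 = 96 = 2^5 · 3.
In a cyclic group of order 96, there are φ(d) elements of order d for each divisor d of 96, and zero for non-divisors.
87 does not divide 96, so no element of (Z/97Z)^× has order 87.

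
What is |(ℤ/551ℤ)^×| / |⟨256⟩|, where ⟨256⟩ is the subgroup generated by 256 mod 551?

8

The order of 256 must divide φ(551) = φ(19·29) = (19−1)·(29−1) = 18·28 = 504 = 2^3 · 3^2 · 7.
Divisors of 504: 1, 2, 3, 4, 6, 7, 8, 9, 12, 14, 18, 21, 24, 28, 36, 42, 56, 63, 72, 84, 126, 168, 252, 504.
Check 256^d mod 551 for each divisor in increasing order:
256^1 ≡ 256 (mod 551)
256^2 ≡ 518 (mod 551)
256^3 ≡ 368 (mod 551)
256^4 ≡ 538 (mod 551)
256^6 ≡ 429 (mod 551)
256^7 ≡ 175 (mod 551)
256^8 ≡ 169 (mod 551)
256^9 ≡ 286 (mod 551)
256^12 ≡ 7 (mod 551)
256^14 ≡ 320 (mod 551)
256^18 ≡ 248 (mod 551)
256^21 ≡ 349 (mod 551)
256^24 ≡ 49 (mod 551)
256^28 ≡ 465 (mod 551)
256^36 ≡ 343 (mod 551)
256^42 ≡ 30 (mod 551)
256^56 ≡ 233 (mod 551)
256^63 ≡ 1 (mod 551) ✓
Thus |⟨256⟩| = ord(256) = 63.
The index is φ(551) / ord(256) = 504 / 63 = 8.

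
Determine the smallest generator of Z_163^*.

2

φ(163) = 163 − 1 = 162 = 2 · 3^4.
g is a primitive root iff g^(162/q) ≢ 1 (mod 163) for each prime q ∈ {2, 3}.
g = 2: 2^81 ≡ 162; 2^54 ≡ 104 — none is 1, so 2 is a primitive root.
The smallest primitive root modulo 163 is 2.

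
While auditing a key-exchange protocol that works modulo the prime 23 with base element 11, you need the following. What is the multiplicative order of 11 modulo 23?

By Lagrange's theorem, ord_23(11) divides φ(23) = 23 − 1 = 22 = 2 · 11.
Divisors of 22: 1, 2, 11, 22.
Check 11^d mod 23 for each divisor in increasing order:
11^1 ≡ 11 (mod 23)
11^2 ≡ 6 (mod 23)
11^11 ≡ 22 (mod 23)
11^22 ≡ 1 (mod 23) ✓
Hence ord(11) = 22.

22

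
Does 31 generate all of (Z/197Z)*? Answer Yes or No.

φ(197) = 197 − 1 = 196 = 2^2 · 7^2.
An element g generates (Z/197Z)^× iff g^(196/q) ≢ 1 (mod 197) for each prime q ∈ {2, 7}.
31^98 ≡ 196 (mod 197)  [q = 2: ≢ 1 ✓]
31^28 ≡ 104 (mod 197)  [q = 7: ≢ 1 ✓]
None equal 1, so ord_197(31) = 196: 31 is a primitive root.

Yes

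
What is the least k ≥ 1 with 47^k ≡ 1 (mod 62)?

5

By Lagrange's theorem, ord_62(47) divides φ(62) = φ(2)·φ(31) = 1·30 = 30 = 2 · 3 · 5.
Divisors of 30: 1, 2, 3, 5, 6, 10, 15, 30.
Compute 47^d (mod 62) for the divisors d until we hit 1:
47^1 ≡ 47 (mod 62)
47^2 ≡ 39 (mod 62)
47^3 ≡ 35 (mod 62)
47^5 ≡ 1 (mod 62) ✓
Hence ord(47) = 5.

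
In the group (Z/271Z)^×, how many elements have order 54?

18

φ(271) = 271 − 1 = 270 = 2 · 3^3 · 5.
Since (Z/271Z)^× is cyclic of order 270, the number of elements of order d is φ(d) when d | 270 and 0 otherwise.
54 = 2 · 3^3 divides 270, and φ(54) = 18.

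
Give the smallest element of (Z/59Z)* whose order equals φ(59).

φ(59) = 59 − 1 = 58 = 2 · 29.
Test candidates g = 2, 3, … against the prime factors q ∈ {2, 29} of φ(59): g is a generator iff g^(58/q) ≢ 1 for every such q.
g = 2: 2^29 ≡ 58; 2^2 ≡ 4 — none is 1, so 2 is a primitive root.
So 2 is the smallest generator of (Z/59Z)^×.

2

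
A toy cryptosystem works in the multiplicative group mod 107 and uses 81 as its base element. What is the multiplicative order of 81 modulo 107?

53

ord(81) | φ(107) = 107 − 1 = 106 = 2 · 53.
Divisors of 106: 1, 2, 53, 106.
Test each divisor d:
81^1 ≡ 81 (mod 107)
81^2 ≡ 34 (mod 107)
81^53 ≡ 1 (mod 107) ✓
The smallest such exponent is 53, so the order of 81 is 53.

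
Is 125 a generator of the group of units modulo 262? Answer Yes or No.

φ(262) = φ(2)·φ(131) = 1·130 = 130 = 2 · 5 · 13.
It suffices to check that the order of 125 is not a proper divisor of 130: compute 125^(130/q) for q ∈ {2, 5, 13}.
125^65 ≡ 1 (mod 262)  [q = 2: ≡ 1 ✗]
125^26 ≡ 61 (mod 262)  [q = 5: ≢ 1 ✓]
125^10 ≡ 113 (mod 262)  [q = 13: ≢ 1 ✓]
The check at q = 2 fails, so 125 generates a proper subgroup.

No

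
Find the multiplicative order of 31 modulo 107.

106

Since 31 ∈ (Z/107Z)^×, its order divides φ(107) = 107 − 1 = 106 = 2 · 53.
Divisors of 106: 1, 2, 53, 106.
Check 31^d mod 107 for each divisor in increasing order:
31^1 ≡ 31 (mod 107)
31^2 ≡ 105 (mod 107)
31^53 ≡ 106 (mod 107)
31^106 ≡ 1 (mod 107) ✓
Therefore the multiplicative order of 31 modulo 107 is 106.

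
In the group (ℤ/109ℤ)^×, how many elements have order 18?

6

φ(109) = 109 − 1 = 108 = 2^2 · 3^3.
(Z/109Z)^× is cyclic (|G| = 108); a cyclic group of order m has exactly φ(d) elements of each order d | m, and none otherwise.
18 = 2 · 3^2 divides 108, and φ(18) = 6.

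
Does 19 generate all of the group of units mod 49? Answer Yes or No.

No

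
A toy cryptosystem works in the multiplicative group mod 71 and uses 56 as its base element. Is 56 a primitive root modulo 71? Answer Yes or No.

φ(71) = 71 − 1 = 70 = 2 · 5 · 7.
An element g generates (Z/71Z)^× iff g^(70/q) ≢ 1 (mod 71) for each prime q ∈ {2, 5, 7}.
56^35 ≡ 70 (mod 71)  [q = 2: ≢ 1 ✓]
56^14 ≡ 25 (mod 71)  [q = 5: ≢ 1 ✓]
56^10 ≡ 48 (mod 71)  [q = 7: ≢ 1 ✓]
All checks pass, so 56 has order 70 and is a primitive root modulo 71.

Yes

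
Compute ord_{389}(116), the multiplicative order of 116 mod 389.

388

The order of 116 must divide φ(389) = 389 − 1 = 388 = 2^2 · 97.
Divisors of 388: 1, 2, 4, 97, 194, 388.
Evaluate successive powers at the divisors of 388:
116^1 ≡ 116
116^2 ≡ 230
116^4 ≡ 385
116^97 ≡ 115
116^194 ≡ 388
116^388 ≡ 1
So ord_389(116) = 388.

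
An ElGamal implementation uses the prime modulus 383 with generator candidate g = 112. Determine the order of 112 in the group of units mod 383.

191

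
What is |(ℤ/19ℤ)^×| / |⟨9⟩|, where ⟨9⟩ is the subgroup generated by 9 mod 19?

ord(9) | φ(19) = 19 − 1 = 18 = 2 · 3^2.
Divisors of 18: 1, 2, 3, 6, 9, 18.
Evaluate successive powers at the divisors of 18:
9^1 ≡ 9
9^2 ≡ 5
9^3 ≡ 7
9^6 ≡ 11
9^9 ≡ 1
The order of 9 is 9, so the subgroup it generates has 9 elements.
Index = |(Z/19Z)^×| / |⟨9⟩| = 18 / 9 = 2.

2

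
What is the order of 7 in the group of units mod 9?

3

By Lagrange's theorem, ord_9(7) divides φ(9) = φ(3^2) = 3·(3−1) = 6 = 2 · 3.
Divisors of 6: 1, 2, 3, 6.
Test each divisor d:
7^1 ≡ 7 (mod 9)
7^2 ≡ 4 (mod 9)
7^3 ≡ 1 (mod 9) ✓
So ord_9(7) = 3.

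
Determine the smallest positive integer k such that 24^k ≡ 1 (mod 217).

30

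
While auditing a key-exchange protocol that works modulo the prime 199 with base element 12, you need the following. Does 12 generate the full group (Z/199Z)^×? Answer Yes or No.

No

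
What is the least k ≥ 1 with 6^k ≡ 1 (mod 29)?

Since 6 ∈ (Z/29Z)^×, its order divides φ(29) = 29 − 1 = 28 = 2^2 · 7.
Divisors of 28: 1, 2, 4, 7, 14, 28.
Compute 6^d (mod 29) for the divisors d until we hit 1:
6^1 ≡ 6
6^2 ≡ 7
6^4 ≡ 20
6^7 ≡ 28
6^14 ≡ 1
So ord_29(6) = 14.

14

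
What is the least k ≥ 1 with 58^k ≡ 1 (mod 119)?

48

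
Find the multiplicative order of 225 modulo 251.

Since 225 ∈ (Z/251Z)^×, its order divides φ(251) = 251 − 1 = 250 = 2 · 5^3.
Divisors of 250: 1, 2, 5, 10, 25, 50, 125, 250.
Check 225^d mod 251 for each divisor in increasing order:
225^1 ≡ 225
225^2 ≡ 174
225^5 ≡ 211
225^10 ≡ 94
225^25 ≡ 219
225^50 ≡ 20
225^125 ≡ 1
The smallest such exponent is 125, so the order of 225 is 125.

125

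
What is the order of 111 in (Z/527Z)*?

ord(111) | φ(527) = φ(17·31) = (17−1)·(31−1) = 16·30 = 480 = 2^5 · 3 · 5.
Divisors of 480: 1, 2, 3, 4, 5, 6, 8, 10, 12, 15, 16, 20, 24, 30, 32, 40, 48, 60, 80, 96, 120, 160, 240, 480.
Check 111^d mod 527 for each divisor in increasing order:
111^1 ≡ 111 (mod 527)
111^2 ≡ 200 (mod 527)
111^3 ≡ 66 (mod 527)
111^4 ≡ 475 (mod 527)
111^5 ≡ 25 (mod 527)
111^6 ≡ 140 (mod 527)
111^8 ≡ 69 (mod 527)
111^10 ≡ 98 (mod 527)
111^12 ≡ 101 (mod 527)
111^15 ≡ 342 (mod 527)
111^16 ≡ 18 (mod 527)
111^20 ≡ 118 (mod 527)
111^24 ≡ 188 (mod 527)
111^30 ≡ 497 (mod 527)
111^32 ≡ 324 (mod 527)
111^40 ≡ 222 (mod 527)
111^48 ≡ 35 (mod 527)
111^60 ≡ 373 (mod 527)
111^80 ≡ 273 (mod 527)
111^96 ≡ 171 (mod 527)
111^120 ≡ 1 (mod 527) ✓
The smallest such exponent is 120, so the order of 111 is 120.

120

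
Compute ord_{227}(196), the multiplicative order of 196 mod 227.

113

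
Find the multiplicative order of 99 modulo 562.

Since 99 ∈ (Z/562Z)^×, its order divides φ(562) = φ(2)·φ(281) = 1·280 = 280 = 2^3 · 5 · 7.
Divisors of 280: 1, 2, 4, 5, 7, 8, 10, 14, 20, 28, 35, 40, 56, 70, 140, 280.
Check 99^d mod 562 for each divisor in increasing order:
99^1 ≡ 99 (mod 562)
99^2 ≡ 247 (mod 562)
99^4 ≡ 313 (mod 562)
99^5 ≡ 77 (mod 562)
99^7 ≡ 473 (mod 562)
99^8 ≡ 181 (mod 562)
99^10 ≡ 309 (mod 562)
99^14 ≡ 53 (mod 562)
99^20 ≡ 503 (mod 562)
99^28 ≡ 561 (mod 562)
99^35 ≡ 89 (mod 562)
99^40 ≡ 109 (mod 562)
99^56 ≡ 1 (mod 562) ✓
Hence ord(99) = 56.

56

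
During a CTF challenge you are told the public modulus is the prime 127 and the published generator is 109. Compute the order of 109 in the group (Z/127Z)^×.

ord(109) | φ(127) = 127 − 1 = 126 = 2 · 3^2 · 7.
Divisors of 126: 1, 2, 3, 6, 7, 9, 14, 18, 21, 42, 63, 126.
Compute 109^d (mod 127) for the divisors d until we hit 1:
109^1 ≡ 109 (mod 127)
109^2 ≡ 70 (mod 127)
109^3 ≡ 10 (mod 127)
109^6 ≡ 100 (mod 127)
109^7 ≡ 105 (mod 127)
109^9 ≡ 111 (mod 127)
109^14 ≡ 103 (mod 127)
109^18 ≡ 2 (mod 127)
109^21 ≡ 20 (mod 127)
109^42 ≡ 19 (mod 127)
109^63 ≡ 126 (mod 127)
109^126 ≡ 1 (mod 127) ✓
Therefore the multiplicative order of 109 modulo 127 is 126.

126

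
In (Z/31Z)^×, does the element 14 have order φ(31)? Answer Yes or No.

No

φ(31) = 31 − 1 = 30 = 2 · 3 · 5.
14 is a primitive root mod 31 iff 14^(φ(31)/q) ≢ 1 for every prime q | φ(31), i.e. q ∈ {2, 3, 5}.
14^15 ≡ 1 (mod 31)  [q = 2: ≡ 1 ✗]
14^10 ≡ 25 (mod 31)  [q = 3: ≢ 1 ✓]
14^6 ≡ 8 (mod 31)  [q = 5: ≢ 1 ✓]
14^15 ≡ 1 shows ord(14) | 15, strictly less than φ(31); not a primitive root.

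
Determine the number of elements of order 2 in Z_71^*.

φ(71) = 71 − 1 = 70 = 2 · 5 · 7.
Since (Z/71Z)^× is cyclic of order 70, the number of elements of order d is φ(d) when d | 70 and 0 otherwise.
2 | 70, and φ(2) = 2 − 1 = 1.

1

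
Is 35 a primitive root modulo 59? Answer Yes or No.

φ(59) = 59 − 1 = 58 = 2 · 29.
An element g generates (Z/59Z)^× iff g^(58/q) ≢ 1 (mod 59) for each prime q ∈ {2, 29}.
35^29 ≡ 1 (mod 59)  [q = 2: ≡ 1 ✗]
35^2 ≡ 45 (mod 59)  [q = 29: ≢ 1 ✓]
The check at q = 2 fails, so 35 generates a proper subgroup.

No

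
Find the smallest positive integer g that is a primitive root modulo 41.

φ(41) = 41 − 1 = 40 = 2^3 · 5.
g is a primitive root iff g^(40/q) ≢ 1 (mod 41) for each prime q ∈ {2, 5}.
g = 2: 2^20 ≡ 1 — hits 1, so not a primitive root.
g = 3: 3^20 ≡ 40; 3^8 ≡ 1 — hits 1, so not a primitive root.
g = 4: 4^20 ≡ 1 — hits 1, so not a primitive root.
g = 5: 5^20 ≡ 1 — hits 1, so not a primitive root.
g = 6: 6^20 ≡ 40; 6^8 ≡ 10 — none is 1, so 6 is a primitive root.
The smallest primitive root modulo 41 is 6.

6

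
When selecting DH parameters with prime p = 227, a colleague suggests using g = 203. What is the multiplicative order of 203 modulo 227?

113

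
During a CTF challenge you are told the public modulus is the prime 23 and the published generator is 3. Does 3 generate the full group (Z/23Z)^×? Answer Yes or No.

No

φ(23) = 23 − 1 = 22 = 2 · 11.
It suffices to check that the order of 3 is not a proper divisor of 22: compute 3^(22/q) for q ∈ {2, 11}.
3^11 ≡ 1 (mod 23)  [q = 2: ≡ 1 ✗]
3^2 ≡ 9 (mod 23)  [q = 11: ≢ 1 ✓]
Since 3^11 ≡ 1, the order of 3 divides 11 < 22, so 3 is not a primitive root.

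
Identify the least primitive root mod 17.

3

φ(17) = 17 − 1 = 16 = 2^4.
g is a primitive root iff g^(16/q) ≢ 1 (mod 17) for each prime q ∈ {2}.
g = 2: 2^8 ≡ 1 — hits 1, so not a primitive root.
g = 3: 3^8 ≡ 16 — none is 1, so 3 is a primitive root.
The smallest primitive root modulo 17 is 3.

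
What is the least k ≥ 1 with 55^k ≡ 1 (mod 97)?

32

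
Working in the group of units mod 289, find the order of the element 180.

Since 180 ∈ (Z/289Z)^×, its order divides φ(289) = φ(17^2) = 17·(17−1) = 272 = 2^4 · 17.
Divisors of 272: 1, 2, 4, 8, 16, 17, 34, 68, 136, 272.
Check 180^d mod 289 for each divisor in increasing order:
180^1 ≡ 180
180^2 ≡ 32
180^4 ≡ 157
180^8 ≡ 84
180^16 ≡ 120
180^17 ≡ 214
180^34 ≡ 134
180^68 ≡ 38
180^136 ≡ 288
180^272 ≡ 1
Hence ord(180) = 272.

272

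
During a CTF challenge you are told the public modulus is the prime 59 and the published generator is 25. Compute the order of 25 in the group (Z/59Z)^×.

29

By Lagrange's theorem, ord_59(25) divides φ(59) = 59 − 1 = 58 = 2 · 29.
Divisors of 58: 1, 2, 29, 58.
Evaluate successive powers at the divisors of 58:
25^1 ≡ 25 (mod 59)
25^2 ≡ 35 (mod 59)
25^29 ≡ 1 (mod 59) ✓
The smallest such exponent is 29, so the order of 25 is 29.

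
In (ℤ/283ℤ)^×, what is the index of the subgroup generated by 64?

ord(64) | φ(283) = 283 − 1 = 282 = 2 · 3 · 47.
Divisors of 282: 1, 2, 3, 6, 47, 94, 141, 282.
Test each divisor d:
64^1 ≡ 64
64^2 ≡ 134
64^3 ≡ 86
64^6 ≡ 38
64^47 ≡ 1
The order of 64 is 47, so the subgroup it generates has 47 elements.
[(Z/283Z)^× : ⟨64⟩] = 282/47 = 6.

6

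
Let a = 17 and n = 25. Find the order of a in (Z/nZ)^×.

By Lagrange's theorem, ord_25(17) divides φ(25) = φ(5^2) = 5·(5−1) = 20 = 2^2 · 5.
Divisors of 20: 1, 2, 4, 5, 10, 20.
Evaluate successive powers at the divisors of 20:
17^1 ≡ 17 (mod 25)
17^2 ≡ 14 (mod 25)
17^4 ≡ 21 (mod 25)
17^5 ≡ 7 (mod 25)
17^10 ≡ 24 (mod 25)
17^20 ≡ 1 (mod 25) ✓
Therefore the multiplicative order of 17 modulo 25 is 20.

20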